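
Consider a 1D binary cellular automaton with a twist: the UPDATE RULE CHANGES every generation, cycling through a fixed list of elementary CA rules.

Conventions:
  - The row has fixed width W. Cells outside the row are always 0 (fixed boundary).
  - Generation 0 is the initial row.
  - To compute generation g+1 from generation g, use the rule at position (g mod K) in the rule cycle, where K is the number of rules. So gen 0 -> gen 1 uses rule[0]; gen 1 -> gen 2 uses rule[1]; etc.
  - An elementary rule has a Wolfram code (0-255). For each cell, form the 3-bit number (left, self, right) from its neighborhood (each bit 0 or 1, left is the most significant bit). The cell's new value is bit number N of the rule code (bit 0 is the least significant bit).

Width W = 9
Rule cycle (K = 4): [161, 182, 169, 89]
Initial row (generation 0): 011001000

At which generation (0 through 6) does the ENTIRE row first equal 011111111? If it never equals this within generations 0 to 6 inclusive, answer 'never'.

Gen 0: 011001000
Gen 1 (rule 161): 000000011
Gen 2 (rule 182): 000000100
Gen 3 (rule 169): 111110001
Gen 4 (rule 89): 100011100
Gen 5 (rule 161): 001001001
Gen 6 (rule 182): 011111111

Answer: 6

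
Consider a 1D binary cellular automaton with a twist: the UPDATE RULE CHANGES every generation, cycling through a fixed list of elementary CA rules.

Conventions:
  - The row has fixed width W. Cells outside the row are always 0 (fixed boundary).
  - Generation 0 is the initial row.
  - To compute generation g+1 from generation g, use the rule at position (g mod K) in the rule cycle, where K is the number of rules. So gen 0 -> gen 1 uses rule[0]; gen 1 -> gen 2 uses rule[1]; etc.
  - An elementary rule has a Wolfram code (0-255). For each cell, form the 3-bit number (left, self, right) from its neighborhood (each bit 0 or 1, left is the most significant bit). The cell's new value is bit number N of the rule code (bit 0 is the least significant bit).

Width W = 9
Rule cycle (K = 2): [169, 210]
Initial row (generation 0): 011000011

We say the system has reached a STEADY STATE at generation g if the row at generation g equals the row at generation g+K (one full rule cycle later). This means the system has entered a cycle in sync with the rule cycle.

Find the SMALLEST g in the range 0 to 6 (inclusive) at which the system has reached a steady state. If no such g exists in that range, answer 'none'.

Answer: none

Derivation:
Gen 0: 011000011
Gen 1 (rule 169): 010011010
Gen 2 (rule 210): 101101001
Gen 3 (rule 169): 011010000
Gen 4 (rule 210): 101001000
Gen 5 (rule 169): 010000011
Gen 6 (rule 210): 101000101
Gen 7 (rule 169): 010010010
Gen 8 (rule 210): 101101101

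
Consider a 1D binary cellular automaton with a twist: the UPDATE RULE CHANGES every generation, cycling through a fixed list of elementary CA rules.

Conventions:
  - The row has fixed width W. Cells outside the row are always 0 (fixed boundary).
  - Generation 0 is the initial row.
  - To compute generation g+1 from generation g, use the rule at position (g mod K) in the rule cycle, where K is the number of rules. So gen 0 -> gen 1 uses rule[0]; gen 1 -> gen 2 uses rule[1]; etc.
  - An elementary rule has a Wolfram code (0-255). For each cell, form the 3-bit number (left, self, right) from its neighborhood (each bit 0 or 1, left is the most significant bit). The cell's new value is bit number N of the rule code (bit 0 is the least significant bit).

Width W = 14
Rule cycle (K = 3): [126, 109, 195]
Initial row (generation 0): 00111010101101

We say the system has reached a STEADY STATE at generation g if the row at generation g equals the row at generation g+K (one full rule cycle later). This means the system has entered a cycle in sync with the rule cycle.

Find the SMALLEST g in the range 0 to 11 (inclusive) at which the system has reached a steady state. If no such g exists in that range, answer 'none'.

Answer: none

Derivation:
Gen 0: 00111010101101
Gen 1 (rule 126): 01101111111111
Gen 2 (rule 109): 01111000000001
Gen 3 (rule 195): 10111011111110
Gen 4 (rule 126): 11101110000011
Gen 5 (rule 109): 10111010111011
Gen 6 (rule 195): 00011000011001
Gen 7 (rule 126): 00111100111111
Gen 8 (rule 109): 10100100100001
Gen 9 (rule 195): 00001001001110
Gen 10 (rule 126): 00011111111011
Gen 11 (rule 109): 11010000001111
Gen 12 (rule 195): 01000111110111
Gen 13 (rule 126): 11101100011101
Gen 14 (rule 109): 10111101010111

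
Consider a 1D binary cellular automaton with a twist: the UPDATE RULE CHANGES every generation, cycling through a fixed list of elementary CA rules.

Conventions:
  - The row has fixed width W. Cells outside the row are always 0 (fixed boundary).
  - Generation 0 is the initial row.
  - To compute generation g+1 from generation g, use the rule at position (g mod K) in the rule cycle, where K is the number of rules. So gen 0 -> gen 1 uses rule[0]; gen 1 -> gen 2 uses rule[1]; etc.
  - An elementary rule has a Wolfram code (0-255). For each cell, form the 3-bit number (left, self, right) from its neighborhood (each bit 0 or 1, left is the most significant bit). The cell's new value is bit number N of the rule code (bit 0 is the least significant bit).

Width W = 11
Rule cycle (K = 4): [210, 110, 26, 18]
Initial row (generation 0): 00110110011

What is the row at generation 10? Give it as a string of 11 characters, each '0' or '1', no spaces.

Gen 0: 00110110011
Gen 1 (rule 210): 01010011101
Gen 2 (rule 110): 11110110111
Gen 3 (rule 26): 10000100100
Gen 4 (rule 18): 01001011010
Gen 5 (rule 210): 10110001001
Gen 6 (rule 110): 11110011011
Gen 7 (rule 26): 10001110010
Gen 8 (rule 18): 01010001101
Gen 9 (rule 210): 10001010100
Gen 10 (rule 110): 10011111100

Answer: 10011111100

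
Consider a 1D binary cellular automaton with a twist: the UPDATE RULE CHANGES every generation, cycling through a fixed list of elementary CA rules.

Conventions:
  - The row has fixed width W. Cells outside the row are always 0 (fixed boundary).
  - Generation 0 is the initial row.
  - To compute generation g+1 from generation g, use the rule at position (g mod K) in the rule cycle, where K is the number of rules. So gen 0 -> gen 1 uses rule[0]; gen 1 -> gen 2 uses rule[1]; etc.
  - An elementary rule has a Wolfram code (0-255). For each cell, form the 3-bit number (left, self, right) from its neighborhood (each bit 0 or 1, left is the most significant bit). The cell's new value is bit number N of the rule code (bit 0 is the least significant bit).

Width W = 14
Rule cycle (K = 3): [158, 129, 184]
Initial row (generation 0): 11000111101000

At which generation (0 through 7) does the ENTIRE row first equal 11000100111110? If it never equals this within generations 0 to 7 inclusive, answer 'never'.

Gen 0: 11000111101000
Gen 1 (rule 158): 10101111001100
Gen 2 (rule 129): 00000110000001
Gen 3 (rule 184): 00000101000000
Gen 4 (rule 158): 00001101100000
Gen 5 (rule 129): 11100000001111
Gen 6 (rule 184): 11010000001110
Gen 7 (rule 158): 10011000011101

Answer: never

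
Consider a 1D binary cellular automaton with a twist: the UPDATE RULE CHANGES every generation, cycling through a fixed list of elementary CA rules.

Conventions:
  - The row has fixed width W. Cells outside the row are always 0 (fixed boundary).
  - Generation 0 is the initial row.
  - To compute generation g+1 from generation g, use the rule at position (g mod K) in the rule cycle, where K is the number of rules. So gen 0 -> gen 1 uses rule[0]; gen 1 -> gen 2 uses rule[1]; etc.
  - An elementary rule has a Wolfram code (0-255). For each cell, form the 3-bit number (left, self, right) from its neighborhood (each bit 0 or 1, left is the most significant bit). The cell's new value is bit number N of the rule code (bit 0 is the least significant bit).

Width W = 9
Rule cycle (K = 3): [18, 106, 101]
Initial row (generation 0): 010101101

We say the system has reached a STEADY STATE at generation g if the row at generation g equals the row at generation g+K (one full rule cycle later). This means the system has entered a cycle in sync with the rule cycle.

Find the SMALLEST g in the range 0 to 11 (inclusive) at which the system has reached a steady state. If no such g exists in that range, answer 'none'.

Answer: 2

Derivation:
Gen 0: 010101101
Gen 1 (rule 18): 100000000
Gen 2 (rule 106): 000000000
Gen 3 (rule 101): 111111111
Gen 4 (rule 18): 000000000
Gen 5 (rule 106): 000000000
Gen 6 (rule 101): 111111111
Gen 7 (rule 18): 000000000
Gen 8 (rule 106): 000000000
Gen 9 (rule 101): 111111111
Gen 10 (rule 18): 000000000
Gen 11 (rule 106): 000000000
Gen 12 (rule 101): 111111111
Gen 13 (rule 18): 000000000
Gen 14 (rule 106): 000000000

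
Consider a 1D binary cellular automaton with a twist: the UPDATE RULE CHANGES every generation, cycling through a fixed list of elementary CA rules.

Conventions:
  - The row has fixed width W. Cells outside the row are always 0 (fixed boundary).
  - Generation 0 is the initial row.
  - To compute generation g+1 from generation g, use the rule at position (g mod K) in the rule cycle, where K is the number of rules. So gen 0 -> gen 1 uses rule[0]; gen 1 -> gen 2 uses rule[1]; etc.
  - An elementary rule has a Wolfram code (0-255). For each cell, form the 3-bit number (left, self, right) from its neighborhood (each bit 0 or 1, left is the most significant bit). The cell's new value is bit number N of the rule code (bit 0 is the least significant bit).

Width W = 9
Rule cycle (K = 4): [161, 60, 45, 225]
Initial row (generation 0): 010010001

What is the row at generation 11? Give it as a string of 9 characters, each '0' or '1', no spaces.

Gen 0: 010010001
Gen 1 (rule 161): 000000100
Gen 2 (rule 60): 000000110
Gen 3 (rule 45): 111110100
Gen 4 (rule 225): 011111001
Gen 5 (rule 161): 001110000
Gen 6 (rule 60): 001001000
Gen 7 (rule 45): 101001011
Gen 8 (rule 225): 010000101
Gen 9 (rule 161): 000110010
Gen 10 (rule 60): 000101011
Gen 11 (rule 45): 110111110

Answer: 110111110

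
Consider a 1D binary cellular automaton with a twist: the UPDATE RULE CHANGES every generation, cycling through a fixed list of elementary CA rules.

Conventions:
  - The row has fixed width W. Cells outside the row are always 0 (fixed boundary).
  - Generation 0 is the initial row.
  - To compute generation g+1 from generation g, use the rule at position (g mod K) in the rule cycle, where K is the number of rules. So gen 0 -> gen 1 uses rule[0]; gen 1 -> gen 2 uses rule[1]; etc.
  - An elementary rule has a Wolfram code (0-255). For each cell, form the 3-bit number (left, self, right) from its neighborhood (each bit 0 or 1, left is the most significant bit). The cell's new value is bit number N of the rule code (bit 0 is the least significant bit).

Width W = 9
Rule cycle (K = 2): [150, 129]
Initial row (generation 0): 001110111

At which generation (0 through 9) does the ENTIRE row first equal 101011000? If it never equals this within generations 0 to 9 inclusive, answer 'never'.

Answer: never

Derivation:
Gen 0: 001110111
Gen 1 (rule 150): 010100010
Gen 2 (rule 129): 000001000
Gen 3 (rule 150): 000011100
Gen 4 (rule 129): 111001001
Gen 5 (rule 150): 010111111
Gen 6 (rule 129): 000011110
Gen 7 (rule 150): 000101101
Gen 8 (rule 129): 110000000
Gen 9 (rule 150): 001000000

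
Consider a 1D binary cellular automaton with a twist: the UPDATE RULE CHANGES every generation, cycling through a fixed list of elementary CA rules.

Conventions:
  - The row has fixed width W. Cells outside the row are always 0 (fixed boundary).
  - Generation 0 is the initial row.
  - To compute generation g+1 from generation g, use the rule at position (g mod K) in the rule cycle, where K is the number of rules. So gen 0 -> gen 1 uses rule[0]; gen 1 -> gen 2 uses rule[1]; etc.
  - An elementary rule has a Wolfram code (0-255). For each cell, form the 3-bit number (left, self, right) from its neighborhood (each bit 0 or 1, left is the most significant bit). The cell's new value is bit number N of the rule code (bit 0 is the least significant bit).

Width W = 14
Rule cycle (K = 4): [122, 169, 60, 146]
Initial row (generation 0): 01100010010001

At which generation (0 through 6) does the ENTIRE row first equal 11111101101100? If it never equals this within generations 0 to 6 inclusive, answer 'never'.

Answer: 6

Derivation:
Gen 0: 01100010010001
Gen 1 (rule 122): 11110101101010
Gen 2 (rule 169): 11101011010100
Gen 3 (rule 60): 10011110111110
Gen 4 (rule 146): 01101100011101
Gen 5 (rule 122): 11111110110110
Gen 6 (rule 169): 11111101101100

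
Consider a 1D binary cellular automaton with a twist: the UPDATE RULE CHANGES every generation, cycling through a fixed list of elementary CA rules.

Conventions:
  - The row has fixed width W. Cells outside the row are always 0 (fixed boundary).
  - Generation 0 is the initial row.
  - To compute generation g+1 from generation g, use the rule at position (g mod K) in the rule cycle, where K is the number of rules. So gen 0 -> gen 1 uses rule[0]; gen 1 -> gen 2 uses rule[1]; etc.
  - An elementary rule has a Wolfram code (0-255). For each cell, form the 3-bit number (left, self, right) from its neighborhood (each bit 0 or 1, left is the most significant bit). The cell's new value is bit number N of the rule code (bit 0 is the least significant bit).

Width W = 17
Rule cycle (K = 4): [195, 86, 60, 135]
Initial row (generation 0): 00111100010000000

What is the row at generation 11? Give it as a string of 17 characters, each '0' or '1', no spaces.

Gen 0: 00111100010000000
Gen 1 (rule 195): 11011101100111111
Gen 2 (rule 86): 01000100111000001
Gen 3 (rule 60): 01100110100100001
Gen 4 (rule 135): 10001000101101111
Gen 5 (rule 195): 00110011000100111
Gen 6 (rule 86): 01011101101111001
Gen 7 (rule 60): 01110011011000101
Gen 8 (rule 135): 10100100000011101
Gen 9 (rule 195): 00001001111101100
Gen 10 (rule 86): 00011110000100110
Gen 11 (rule 60): 00010001000110101

Answer: 00010001000110101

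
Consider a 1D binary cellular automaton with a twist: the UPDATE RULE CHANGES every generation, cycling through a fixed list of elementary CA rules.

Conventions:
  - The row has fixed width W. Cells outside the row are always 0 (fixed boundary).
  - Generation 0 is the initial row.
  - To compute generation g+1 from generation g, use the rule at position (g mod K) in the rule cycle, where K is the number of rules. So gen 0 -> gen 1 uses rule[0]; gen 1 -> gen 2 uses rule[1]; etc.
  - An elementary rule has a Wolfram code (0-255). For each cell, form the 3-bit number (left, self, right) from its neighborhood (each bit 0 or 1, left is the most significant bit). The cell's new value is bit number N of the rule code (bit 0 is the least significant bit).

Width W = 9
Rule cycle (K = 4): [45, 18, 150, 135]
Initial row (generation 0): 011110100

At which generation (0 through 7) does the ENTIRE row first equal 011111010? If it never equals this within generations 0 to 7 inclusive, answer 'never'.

Gen 0: 011110100
Gen 1 (rule 45): 010001101
Gen 2 (rule 18): 101010000
Gen 3 (rule 150): 101011000
Gen 4 (rule 135): 101000011
Gen 5 (rule 45): 111011010
Gen 6 (rule 18): 000000001
Gen 7 (rule 150): 000000011

Answer: never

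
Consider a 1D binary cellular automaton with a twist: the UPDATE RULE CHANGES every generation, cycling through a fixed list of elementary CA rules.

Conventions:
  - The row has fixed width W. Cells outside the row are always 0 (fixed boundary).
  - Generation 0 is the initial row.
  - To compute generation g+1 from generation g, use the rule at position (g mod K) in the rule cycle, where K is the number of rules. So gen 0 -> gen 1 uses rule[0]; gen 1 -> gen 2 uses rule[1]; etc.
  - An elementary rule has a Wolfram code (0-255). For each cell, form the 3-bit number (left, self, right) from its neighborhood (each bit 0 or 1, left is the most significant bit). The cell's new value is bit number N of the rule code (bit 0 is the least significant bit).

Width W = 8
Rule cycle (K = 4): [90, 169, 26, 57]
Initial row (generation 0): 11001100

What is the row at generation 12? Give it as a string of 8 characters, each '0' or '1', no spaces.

Gen 0: 11001100
Gen 1 (rule 90): 11111110
Gen 2 (rule 169): 11111100
Gen 3 (rule 26): 10000010
Gen 4 (rule 57): 01111001
Gen 5 (rule 90): 11001110
Gen 6 (rule 169): 10001100
Gen 7 (rule 26): 01011010
Gen 8 (rule 57): 00110101
Gen 9 (rule 90): 01110000
Gen 10 (rule 169): 01100111
Gen 11 (rule 26): 11011100
Gen 12 (rule 57): 10110011

Answer: 10110011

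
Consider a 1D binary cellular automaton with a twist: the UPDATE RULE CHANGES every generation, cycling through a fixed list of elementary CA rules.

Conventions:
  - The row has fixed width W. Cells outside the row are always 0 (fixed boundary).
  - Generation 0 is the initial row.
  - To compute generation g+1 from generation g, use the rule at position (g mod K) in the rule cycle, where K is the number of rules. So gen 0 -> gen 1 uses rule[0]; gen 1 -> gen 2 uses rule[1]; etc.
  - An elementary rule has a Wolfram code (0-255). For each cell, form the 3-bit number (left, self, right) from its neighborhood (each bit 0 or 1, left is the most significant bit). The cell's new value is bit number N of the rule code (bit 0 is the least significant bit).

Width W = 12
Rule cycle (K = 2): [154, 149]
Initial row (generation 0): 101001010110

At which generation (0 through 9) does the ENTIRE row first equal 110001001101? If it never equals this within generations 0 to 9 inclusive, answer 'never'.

Answer: 6

Derivation:
Gen 0: 101001010110
Gen 1 (rule 154): 000110000101
Gen 2 (rule 149): 110001110101
Gen 3 (rule 154): 101011100000
Gen 4 (rule 149): 101001011111
Gen 5 (rule 154): 000110011110
Gen 6 (rule 149): 110001001101
Gen 7 (rule 154): 101010111000
Gen 8 (rule 149): 101010010111
Gen 9 (rule 154): 000001100110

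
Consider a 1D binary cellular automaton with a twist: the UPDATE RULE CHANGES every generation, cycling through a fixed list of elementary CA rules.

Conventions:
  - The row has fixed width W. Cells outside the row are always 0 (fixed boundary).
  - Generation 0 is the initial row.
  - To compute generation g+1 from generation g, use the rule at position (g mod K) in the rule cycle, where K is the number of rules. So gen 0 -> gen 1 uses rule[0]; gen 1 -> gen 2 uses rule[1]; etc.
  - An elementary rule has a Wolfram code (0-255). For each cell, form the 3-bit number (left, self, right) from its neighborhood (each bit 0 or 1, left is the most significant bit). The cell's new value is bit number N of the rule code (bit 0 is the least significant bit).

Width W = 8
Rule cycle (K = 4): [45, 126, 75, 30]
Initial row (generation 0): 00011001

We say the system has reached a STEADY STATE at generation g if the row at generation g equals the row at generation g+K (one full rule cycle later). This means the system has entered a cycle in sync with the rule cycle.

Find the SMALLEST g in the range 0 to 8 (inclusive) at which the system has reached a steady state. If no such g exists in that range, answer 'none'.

Answer: 6

Derivation:
Gen 0: 00011001
Gen 1 (rule 45): 11010001
Gen 2 (rule 126): 11111011
Gen 3 (rule 75): 10001011
Gen 4 (rule 30): 11011010
Gen 5 (rule 45): 10110110
Gen 6 (rule 126): 11111111
Gen 7 (rule 75): 10000001
Gen 8 (rule 30): 11000011
Gen 9 (rule 45): 10011010
Gen 10 (rule 126): 11111111
Gen 11 (rule 75): 10000001
Gen 12 (rule 30): 11000011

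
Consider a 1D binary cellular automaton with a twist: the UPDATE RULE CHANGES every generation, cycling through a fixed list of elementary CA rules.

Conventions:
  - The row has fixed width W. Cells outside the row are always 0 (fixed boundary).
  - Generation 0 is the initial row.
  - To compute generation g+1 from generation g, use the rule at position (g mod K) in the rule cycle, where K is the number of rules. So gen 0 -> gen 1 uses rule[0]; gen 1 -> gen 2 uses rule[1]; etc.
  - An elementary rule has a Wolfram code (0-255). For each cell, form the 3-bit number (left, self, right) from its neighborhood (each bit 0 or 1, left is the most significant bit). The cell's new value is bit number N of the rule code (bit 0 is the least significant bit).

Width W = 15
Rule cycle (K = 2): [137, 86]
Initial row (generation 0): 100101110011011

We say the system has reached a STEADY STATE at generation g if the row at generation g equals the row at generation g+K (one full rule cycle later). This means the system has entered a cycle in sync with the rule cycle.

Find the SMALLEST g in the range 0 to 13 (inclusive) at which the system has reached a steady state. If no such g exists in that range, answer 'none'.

Gen 0: 100101110011011
Gen 1 (rule 137): 000001100010010
Gen 2 (rule 86): 000010110111111
Gen 3 (rule 137): 111000100111110
Gen 4 (rule 86): 001101111000011
Gen 5 (rule 137): 101001110011010
Gen 6 (rule 86): 101110011101011
Gen 7 (rule 137): 001100011000010
Gen 8 (rule 86): 010110101100111
Gen 9 (rule 137): 000100001000110
Gen 10 (rule 86): 001110011101011
Gen 11 (rule 137): 101100011000010
Gen 12 (rule 86): 100110101100111
Gen 13 (rule 137): 000100001000110
Gen 14 (rule 86): 001110011101011
Gen 15 (rule 137): 101100011000010

Answer: none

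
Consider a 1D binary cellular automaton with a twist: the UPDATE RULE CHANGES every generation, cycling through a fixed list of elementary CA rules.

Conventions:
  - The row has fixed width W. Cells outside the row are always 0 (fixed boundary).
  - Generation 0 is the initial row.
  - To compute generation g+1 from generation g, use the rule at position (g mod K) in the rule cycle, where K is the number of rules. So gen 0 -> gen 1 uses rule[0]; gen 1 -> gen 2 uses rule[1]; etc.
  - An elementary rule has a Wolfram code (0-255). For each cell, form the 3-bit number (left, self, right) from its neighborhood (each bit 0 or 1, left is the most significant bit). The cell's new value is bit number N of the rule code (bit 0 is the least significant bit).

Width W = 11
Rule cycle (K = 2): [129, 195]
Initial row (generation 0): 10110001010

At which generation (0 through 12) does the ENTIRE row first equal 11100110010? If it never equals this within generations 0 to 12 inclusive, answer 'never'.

Gen 0: 10110001010
Gen 1 (rule 129): 00000100000
Gen 2 (rule 195): 11111001111
Gen 3 (rule 129): 01110000110
Gen 4 (rule 195): 10110111010
Gen 5 (rule 129): 00000010000
Gen 6 (rule 195): 11111100111
Gen 7 (rule 129): 01111000010
Gen 8 (rule 195): 10111011100
Gen 9 (rule 129): 00010001001
Gen 10 (rule 195): 11100110010
Gen 11 (rule 129): 01000000000
Gen 12 (rule 195): 10011111111

Answer: 10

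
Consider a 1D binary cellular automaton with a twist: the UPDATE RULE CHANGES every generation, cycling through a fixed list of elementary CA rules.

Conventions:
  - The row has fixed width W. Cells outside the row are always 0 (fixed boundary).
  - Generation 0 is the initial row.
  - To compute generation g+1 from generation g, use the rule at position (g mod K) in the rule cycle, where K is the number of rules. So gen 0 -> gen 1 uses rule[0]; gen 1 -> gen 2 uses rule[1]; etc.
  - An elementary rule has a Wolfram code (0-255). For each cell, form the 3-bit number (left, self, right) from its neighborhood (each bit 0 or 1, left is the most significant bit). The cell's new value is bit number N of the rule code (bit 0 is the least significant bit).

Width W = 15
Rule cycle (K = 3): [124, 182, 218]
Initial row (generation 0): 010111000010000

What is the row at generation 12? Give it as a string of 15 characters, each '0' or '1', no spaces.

Answer: 001110000011011

Derivation:
Gen 0: 010111000010000
Gen 1 (rule 124): 011101100011000
Gen 2 (rule 182): 101010010100100
Gen 3 (rule 218): 000001100011010
Gen 4 (rule 124): 000001110011111
Gen 5 (rule 182): 000010101101110
Gen 6 (rule 218): 000100001101111
Gen 7 (rule 124): 000110001111001
Gen 8 (rule 182): 001001010110111
Gen 9 (rule 218): 010110000110111
Gen 10 (rule 124): 011111000111101
Gen 11 (rule 182): 101110101011011
Gen 12 (rule 218): 001110000011011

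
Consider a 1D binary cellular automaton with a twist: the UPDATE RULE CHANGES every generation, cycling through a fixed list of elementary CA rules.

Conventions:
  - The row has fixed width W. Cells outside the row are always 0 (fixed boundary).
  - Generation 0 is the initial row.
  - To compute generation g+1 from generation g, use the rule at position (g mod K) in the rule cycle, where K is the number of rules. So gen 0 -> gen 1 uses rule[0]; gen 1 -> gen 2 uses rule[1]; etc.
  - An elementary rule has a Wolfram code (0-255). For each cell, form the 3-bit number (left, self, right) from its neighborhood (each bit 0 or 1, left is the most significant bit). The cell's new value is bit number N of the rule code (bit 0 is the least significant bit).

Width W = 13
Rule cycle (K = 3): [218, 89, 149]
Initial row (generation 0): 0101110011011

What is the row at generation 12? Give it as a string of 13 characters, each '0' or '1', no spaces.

Answer: 0100001110010

Derivation:
Gen 0: 0101110011011
Gen 1 (rule 218): 1001111111011
Gen 2 (rule 89): 0101000001011
Gen 3 (rule 149): 0101111101000
Gen 4 (rule 218): 1001111100100
Gen 5 (rule 89): 0101000110011
Gen 6 (rule 149): 0101110001000
Gen 7 (rule 218): 1001111010100
Gen 8 (rule 89): 0101001000011
Gen 9 (rule 149): 0101101111000
Gen 10 (rule 218): 1001101111100
Gen 11 (rule 89): 0101101000111
Gen 12 (rule 149): 0100001110010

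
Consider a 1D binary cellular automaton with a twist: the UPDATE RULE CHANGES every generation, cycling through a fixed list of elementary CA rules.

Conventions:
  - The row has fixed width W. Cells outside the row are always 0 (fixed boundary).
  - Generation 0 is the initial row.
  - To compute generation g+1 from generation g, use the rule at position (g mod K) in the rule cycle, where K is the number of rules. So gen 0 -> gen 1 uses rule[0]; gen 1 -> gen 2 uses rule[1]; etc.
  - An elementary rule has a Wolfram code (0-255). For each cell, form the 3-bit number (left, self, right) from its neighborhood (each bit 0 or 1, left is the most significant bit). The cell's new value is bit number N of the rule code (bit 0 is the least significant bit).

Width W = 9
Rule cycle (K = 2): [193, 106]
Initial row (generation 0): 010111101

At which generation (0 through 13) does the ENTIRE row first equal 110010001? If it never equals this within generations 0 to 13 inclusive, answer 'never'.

Answer: 3

Derivation:
Gen 0: 010111101
Gen 1 (rule 193): 000011100
Gen 2 (rule 106): 000110100
Gen 3 (rule 193): 110010001
Gen 4 (rule 106): 110100010
Gen 5 (rule 193): 010001000
Gen 6 (rule 106): 100010000
Gen 7 (rule 193): 001000111
Gen 8 (rule 106): 010001101
Gen 9 (rule 193): 000100100
Gen 10 (rule 106): 001001000
Gen 11 (rule 193): 100000011
Gen 12 (rule 106): 000000111
Gen 13 (rule 193): 111110011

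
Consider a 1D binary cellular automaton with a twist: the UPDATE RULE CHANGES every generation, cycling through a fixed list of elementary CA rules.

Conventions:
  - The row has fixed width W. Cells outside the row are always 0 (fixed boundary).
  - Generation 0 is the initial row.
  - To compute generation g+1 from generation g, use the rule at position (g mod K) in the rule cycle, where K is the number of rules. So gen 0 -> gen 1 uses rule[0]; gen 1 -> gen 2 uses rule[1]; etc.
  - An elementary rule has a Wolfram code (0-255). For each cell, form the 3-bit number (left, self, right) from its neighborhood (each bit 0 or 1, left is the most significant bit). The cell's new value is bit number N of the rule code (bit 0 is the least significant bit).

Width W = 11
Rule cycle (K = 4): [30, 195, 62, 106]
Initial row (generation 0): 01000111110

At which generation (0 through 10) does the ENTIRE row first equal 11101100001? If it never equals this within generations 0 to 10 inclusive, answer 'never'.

Gen 0: 01000111110
Gen 1 (rule 30): 11101100001
Gen 2 (rule 195): 01100101110
Gen 3 (rule 62): 11011111001
Gen 4 (rule 106): 11110001010
Gen 5 (rule 30): 10001011011
Gen 6 (rule 195): 00110001001
Gen 7 (rule 62): 01101011111
Gen 8 (rule 106): 11110110001
Gen 9 (rule 30): 10000101011
Gen 10 (rule 195): 00111000001

Answer: 1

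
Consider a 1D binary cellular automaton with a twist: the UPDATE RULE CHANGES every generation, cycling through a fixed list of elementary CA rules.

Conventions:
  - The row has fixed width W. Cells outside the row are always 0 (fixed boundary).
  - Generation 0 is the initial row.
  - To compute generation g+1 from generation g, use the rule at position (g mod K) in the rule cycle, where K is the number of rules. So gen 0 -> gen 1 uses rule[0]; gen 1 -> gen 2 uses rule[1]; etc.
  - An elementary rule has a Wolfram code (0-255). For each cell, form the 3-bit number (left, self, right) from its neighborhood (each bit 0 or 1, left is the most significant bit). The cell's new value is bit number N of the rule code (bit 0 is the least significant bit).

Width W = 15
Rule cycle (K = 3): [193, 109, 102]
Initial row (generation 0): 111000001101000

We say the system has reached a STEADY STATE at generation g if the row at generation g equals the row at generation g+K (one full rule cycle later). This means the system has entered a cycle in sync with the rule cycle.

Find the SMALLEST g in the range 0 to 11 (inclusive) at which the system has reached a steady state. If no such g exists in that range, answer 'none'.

Gen 0: 111000001101000
Gen 1 (rule 193): 011011100100011
Gen 2 (rule 109): 011110100101011
Gen 3 (rule 102): 100011101111101
Gen 4 (rule 193): 001001100111100
Gen 5 (rule 109): 101001100100101
Gen 6 (rule 102): 111010101101111
Gen 7 (rule 193): 011000000100111
Gen 8 (rule 109): 011011110100101
Gen 9 (rule 102): 101100011101111
Gen 10 (rule 193): 000101001100111
Gen 11 (rule 109): 110111001100101
Gen 12 (rule 102): 011001010101111
Gen 13 (rule 193): 001000000000111
Gen 14 (rule 109): 101011111110101

Answer: none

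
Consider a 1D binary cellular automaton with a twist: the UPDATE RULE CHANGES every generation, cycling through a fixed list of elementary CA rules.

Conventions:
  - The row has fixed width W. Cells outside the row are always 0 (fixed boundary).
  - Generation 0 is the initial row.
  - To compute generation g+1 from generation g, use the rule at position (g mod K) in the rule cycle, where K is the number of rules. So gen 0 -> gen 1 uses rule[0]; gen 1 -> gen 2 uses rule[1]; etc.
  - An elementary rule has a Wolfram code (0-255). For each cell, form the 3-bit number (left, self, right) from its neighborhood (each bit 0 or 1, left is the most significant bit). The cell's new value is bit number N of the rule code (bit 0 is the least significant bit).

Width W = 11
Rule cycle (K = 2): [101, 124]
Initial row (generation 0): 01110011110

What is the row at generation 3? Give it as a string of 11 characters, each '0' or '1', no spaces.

Gen 0: 01110011110
Gen 1 (rule 101): 00010000010
Gen 2 (rule 124): 00011000011
Gen 3 (rule 101): 11001011001

Answer: 11001011001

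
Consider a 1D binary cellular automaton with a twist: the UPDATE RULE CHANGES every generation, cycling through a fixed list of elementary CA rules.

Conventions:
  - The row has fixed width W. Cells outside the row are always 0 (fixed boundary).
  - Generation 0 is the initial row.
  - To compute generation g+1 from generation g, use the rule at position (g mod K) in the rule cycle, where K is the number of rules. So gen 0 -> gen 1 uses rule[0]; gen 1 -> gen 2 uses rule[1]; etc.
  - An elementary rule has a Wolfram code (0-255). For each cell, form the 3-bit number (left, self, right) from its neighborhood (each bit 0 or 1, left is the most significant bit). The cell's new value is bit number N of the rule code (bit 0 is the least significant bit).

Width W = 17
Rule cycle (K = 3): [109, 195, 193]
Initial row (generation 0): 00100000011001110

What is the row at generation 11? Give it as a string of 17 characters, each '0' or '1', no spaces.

Gen 0: 00100000011001110
Gen 1 (rule 109): 10101111011001010
Gen 2 (rule 195): 00000111001010000
Gen 3 (rule 193): 11110011000000111
Gen 4 (rule 109): 10010011011110101
Gen 5 (rule 195): 00100101001110000
Gen 6 (rule 193): 10000000000110111
Gen 7 (rule 109): 10111111110111101
Gen 8 (rule 195): 00011111110011100
Gen 9 (rule 193): 11001111110001101
Gen 10 (rule 109): 11001000010101111
Gen 11 (rule 195): 01010011100000111

Answer: 01010011100000111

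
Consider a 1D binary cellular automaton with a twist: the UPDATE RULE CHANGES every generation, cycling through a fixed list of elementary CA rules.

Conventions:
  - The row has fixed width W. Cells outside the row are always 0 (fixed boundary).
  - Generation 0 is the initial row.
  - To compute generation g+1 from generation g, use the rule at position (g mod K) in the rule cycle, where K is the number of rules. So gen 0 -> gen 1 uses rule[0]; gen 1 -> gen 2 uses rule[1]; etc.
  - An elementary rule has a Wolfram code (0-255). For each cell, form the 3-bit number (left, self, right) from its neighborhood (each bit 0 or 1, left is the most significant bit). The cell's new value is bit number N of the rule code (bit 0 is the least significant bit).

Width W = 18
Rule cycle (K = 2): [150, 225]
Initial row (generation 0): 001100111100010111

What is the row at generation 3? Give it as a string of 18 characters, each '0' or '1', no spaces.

Answer: 000010000001011000

Derivation:
Gen 0: 001100111100010111
Gen 1 (rule 150): 010011011010110010
Gen 2 (rule 225): 000001101101010000
Gen 3 (rule 150): 000010000001011000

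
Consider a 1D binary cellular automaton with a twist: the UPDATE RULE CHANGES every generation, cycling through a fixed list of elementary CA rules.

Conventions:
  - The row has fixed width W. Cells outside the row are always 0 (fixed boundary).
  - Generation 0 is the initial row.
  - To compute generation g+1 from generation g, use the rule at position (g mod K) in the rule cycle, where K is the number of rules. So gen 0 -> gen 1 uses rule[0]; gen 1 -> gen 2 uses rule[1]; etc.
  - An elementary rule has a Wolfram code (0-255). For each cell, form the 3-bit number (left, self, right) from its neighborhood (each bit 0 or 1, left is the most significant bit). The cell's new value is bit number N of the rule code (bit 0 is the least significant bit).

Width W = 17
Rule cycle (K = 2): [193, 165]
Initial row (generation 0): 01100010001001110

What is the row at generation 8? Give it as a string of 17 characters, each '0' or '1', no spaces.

Answer: 10110100110100010

Derivation:
Gen 0: 01100010001001110
Gen 1 (rule 193): 00101000100000110
Gen 2 (rule 165): 10111010101110000
Gen 3 (rule 193): 00011000000110111
Gen 4 (rule 165): 11000011110001010
Gen 5 (rule 193): 01011001110100000
Gen 6 (rule 165): 01100000101101111
Gen 7 (rule 193): 00101110000100111
Gen 8 (rule 165): 10110100110100010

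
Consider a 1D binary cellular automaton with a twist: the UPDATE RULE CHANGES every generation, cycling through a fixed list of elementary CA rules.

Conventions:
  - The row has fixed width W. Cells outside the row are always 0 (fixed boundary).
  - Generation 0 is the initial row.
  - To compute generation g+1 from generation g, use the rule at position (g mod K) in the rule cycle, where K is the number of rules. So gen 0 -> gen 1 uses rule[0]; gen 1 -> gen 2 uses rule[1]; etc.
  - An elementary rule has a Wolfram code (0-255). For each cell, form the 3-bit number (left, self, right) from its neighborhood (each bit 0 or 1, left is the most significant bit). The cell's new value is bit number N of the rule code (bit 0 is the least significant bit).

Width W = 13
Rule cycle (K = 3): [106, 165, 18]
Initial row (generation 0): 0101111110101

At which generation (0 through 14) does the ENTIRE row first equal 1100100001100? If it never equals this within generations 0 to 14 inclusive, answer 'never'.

Answer: 8

Derivation:
Gen 0: 0101111110101
Gen 1 (rule 106): 1011000011010
Gen 2 (rule 165): 1100011000110
Gen 3 (rule 18): 0010100101001
Gen 4 (rule 106): 0101001010010
Gen 5 (rule 165): 0111001110010
Gen 6 (rule 18): 1000110001101
Gen 7 (rule 106): 0001110011110
Gen 8 (rule 165): 1100100001100
Gen 9 (rule 18): 0011010010010
Gen 10 (rule 106): 0111100100100
Gen 11 (rule 165): 0011000100101
Gen 12 (rule 18): 0100101011000
Gen 13 (rule 106): 1001010111000
Gen 14 (rule 165): 1001111010011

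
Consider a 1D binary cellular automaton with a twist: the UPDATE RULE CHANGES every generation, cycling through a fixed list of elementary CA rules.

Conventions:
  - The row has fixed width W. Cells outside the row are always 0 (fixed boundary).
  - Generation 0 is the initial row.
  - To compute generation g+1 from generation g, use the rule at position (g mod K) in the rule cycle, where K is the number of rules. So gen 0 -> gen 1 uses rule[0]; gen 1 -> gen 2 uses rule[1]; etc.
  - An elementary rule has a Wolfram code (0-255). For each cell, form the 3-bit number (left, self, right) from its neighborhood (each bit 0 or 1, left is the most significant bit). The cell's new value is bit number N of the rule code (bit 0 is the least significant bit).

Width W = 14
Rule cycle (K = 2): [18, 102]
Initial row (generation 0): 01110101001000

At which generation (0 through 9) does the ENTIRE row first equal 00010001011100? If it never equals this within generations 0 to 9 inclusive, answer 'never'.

Gen 0: 01110101001000
Gen 1 (rule 18): 10000000110100
Gen 2 (rule 102): 10000001011100
Gen 3 (rule 18): 01000010000010
Gen 4 (rule 102): 11000110000110
Gen 5 (rule 18): 00101001001001
Gen 6 (rule 102): 01111011011011
Gen 7 (rule 18): 10000000000000
Gen 8 (rule 102): 10000000000000
Gen 9 (rule 18): 01000000000000

Answer: never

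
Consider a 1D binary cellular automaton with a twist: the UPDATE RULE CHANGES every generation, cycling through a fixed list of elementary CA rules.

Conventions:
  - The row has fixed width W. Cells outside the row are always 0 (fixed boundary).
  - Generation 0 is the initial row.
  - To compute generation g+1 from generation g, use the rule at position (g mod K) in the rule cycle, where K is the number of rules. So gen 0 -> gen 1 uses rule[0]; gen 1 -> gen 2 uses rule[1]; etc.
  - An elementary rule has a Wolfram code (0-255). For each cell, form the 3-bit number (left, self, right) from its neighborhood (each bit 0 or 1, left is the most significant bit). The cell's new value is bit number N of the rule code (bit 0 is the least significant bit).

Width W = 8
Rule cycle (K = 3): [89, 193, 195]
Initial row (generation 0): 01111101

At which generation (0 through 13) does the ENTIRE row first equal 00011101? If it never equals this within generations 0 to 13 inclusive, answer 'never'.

Gen 0: 01111101
Gen 1 (rule 89): 01000100
Gen 2 (rule 193): 00010001
Gen 3 (rule 195): 11100110
Gen 4 (rule 89): 10110111
Gen 5 (rule 193): 00010011
Gen 6 (rule 195): 11100101
Gen 7 (rule 89): 10110000
Gen 8 (rule 193): 00010111
Gen 9 (rule 195): 11100011
Gen 10 (rule 89): 10111011
Gen 11 (rule 193): 00011001
Gen 12 (rule 195): 11101010
Gen 13 (rule 89): 10100001

Answer: never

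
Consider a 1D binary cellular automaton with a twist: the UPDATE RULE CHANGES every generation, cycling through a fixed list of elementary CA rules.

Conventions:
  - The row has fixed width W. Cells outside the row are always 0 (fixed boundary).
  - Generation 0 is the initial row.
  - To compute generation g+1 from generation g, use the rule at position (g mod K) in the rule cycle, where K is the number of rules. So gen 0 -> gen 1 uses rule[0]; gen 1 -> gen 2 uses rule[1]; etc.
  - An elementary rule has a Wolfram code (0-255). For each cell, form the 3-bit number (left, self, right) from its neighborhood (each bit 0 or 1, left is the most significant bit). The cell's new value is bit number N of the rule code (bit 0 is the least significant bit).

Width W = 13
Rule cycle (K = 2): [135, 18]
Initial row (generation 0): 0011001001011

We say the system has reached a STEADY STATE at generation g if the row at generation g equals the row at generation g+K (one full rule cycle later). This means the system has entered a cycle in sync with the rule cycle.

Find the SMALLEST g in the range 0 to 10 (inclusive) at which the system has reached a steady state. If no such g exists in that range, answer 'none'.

Answer: 4

Derivation:
Gen 0: 0011001001011
Gen 1 (rule 135): 1100011011000
Gen 2 (rule 18): 0010100000100
Gen 3 (rule 135): 1110101111101
Gen 4 (rule 18): 0000000000000
Gen 5 (rule 135): 1111111111111
Gen 6 (rule 18): 0000000000000
Gen 7 (rule 135): 1111111111111
Gen 8 (rule 18): 0000000000000
Gen 9 (rule 135): 1111111111111
Gen 10 (rule 18): 0000000000000
Gen 11 (rule 135): 1111111111111
Gen 12 (rule 18): 0000000000000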